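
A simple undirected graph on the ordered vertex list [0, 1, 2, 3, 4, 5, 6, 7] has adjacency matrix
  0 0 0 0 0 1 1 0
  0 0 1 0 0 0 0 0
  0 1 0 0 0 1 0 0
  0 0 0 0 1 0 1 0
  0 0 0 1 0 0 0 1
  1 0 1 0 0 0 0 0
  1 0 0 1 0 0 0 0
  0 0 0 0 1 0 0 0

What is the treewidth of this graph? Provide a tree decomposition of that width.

Each bag holds 2 vertices, so the decomposition has width 1, which upper-bounds the treewidth. G has an edge, so its treewidth is at least 1. Combining the bounds, tw(G) = 1.

Treewidth 1.
Bags: B1 = {1, 2}  B2 = {2, 5}  B3 = {0, 5}  B4 = {0, 6}  B5 = {3, 6}  B6 = {3, 4}  B7 = {4, 7}
Tree: B1–B2, B2–B3, B3–B4, B4–B5, B5–B6, B6–B7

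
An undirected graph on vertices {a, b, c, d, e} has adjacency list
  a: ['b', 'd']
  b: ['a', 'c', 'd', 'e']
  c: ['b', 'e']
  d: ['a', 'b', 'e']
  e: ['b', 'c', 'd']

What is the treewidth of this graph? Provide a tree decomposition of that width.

The largest bag has 3 vertices, giving width 2; this decomposition certifies tw(G) ≤ 2. For the lower bound, the 3 vertices {b, d, e} are pairwise adjacent, and any tree decomposition puts a clique entirely inside one bag — forcing width ≥ 2. Hence tw(G) = 2 exactly.

Treewidth 2.
One such decomposition:
Bags: B1 = {a, b, d}  B2 = {b, d, e}  B3 = {b, c, e}
Tree: B1–B2, B2–B3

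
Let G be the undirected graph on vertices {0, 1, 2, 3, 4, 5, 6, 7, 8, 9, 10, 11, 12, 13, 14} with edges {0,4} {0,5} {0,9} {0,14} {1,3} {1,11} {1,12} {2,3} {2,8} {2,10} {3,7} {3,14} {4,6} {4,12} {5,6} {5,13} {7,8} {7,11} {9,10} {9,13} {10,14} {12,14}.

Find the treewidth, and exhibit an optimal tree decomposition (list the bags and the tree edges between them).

Each bag holds 4 vertices, so the decomposition has width 3, which upper-bounds the treewidth. For the lower bound: the 4 vertex sets {7,8,11}, {2}, {3}, {1,10,12,14} are disjoint, each induces a connected subgraph, and every pair is joined by at least one edge of G. Contracting each set to a single vertex therefore yields K_{4} as a minor, and since treewidth is minor-monotone, tw(G) ≥ tw(K_{4}) = 3. Hence tw(G) = 3 exactly.

Treewidth 3.
Bags: B1 = {2, 7, 8, 11}  B2 = {2, 3, 7, 11}  B3 = {1, 2, 3, 11}  B4 = {1, 2, 3, 10}  B5 = {1, 3, 10, 14}  B6 = {1, 10, 12, 14}  B7 = {9, 10, 12, 14}  B8 = {0, 9, 12, 14}  B9 = {0, 4, 9, 12}  B10 = {0, 4, 9, 13}  B11 = {0, 4, 5, 13}  B12 = {4, 5, 6, 13}
Tree: B1–B2, B2–B3, B3–B4, B4–B5, B5–B6, B6–B7, B7–B8, B8–B9, B9–B10, B10–B11, B11–B12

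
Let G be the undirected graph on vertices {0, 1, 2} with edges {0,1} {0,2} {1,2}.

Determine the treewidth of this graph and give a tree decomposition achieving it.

Treewidth 2.
One optimal decomposition is:
Bags: B1 = {0, 1, 2}
Tree: (single bag)

With just one bag of size 3, the width is 3 − 1 = 2, so tw(G) ≤ 2. For the lower bound, the 3 vertices {0, 1, 2} are pairwise adjacent, and any tree decomposition puts a clique entirely inside one bag — forcing width ≥ 2. Hence tw(G) = 2 exactly.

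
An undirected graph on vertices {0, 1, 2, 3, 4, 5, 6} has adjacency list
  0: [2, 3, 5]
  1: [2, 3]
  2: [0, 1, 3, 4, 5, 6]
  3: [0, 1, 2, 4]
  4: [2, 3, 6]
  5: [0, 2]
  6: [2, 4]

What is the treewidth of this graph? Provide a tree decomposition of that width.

The largest bag has 3 vertices, giving width 2; this decomposition certifies tw(G) ≤ 2. Conversely, {0, 2, 3} is a clique of size 3, and the vertices of any clique must share a bag in every tree decomposition; so some bag has ≥ 3 vertices and tw(G) ≥ 2. The upper and lower bounds meet at 2, so that is the treewidth.

Treewidth 2.
One optimal decomposition is:
Bags: B1 = {1, 2, 3}  B2 = {2, 3, 4}  B3 = {2, 4, 6}  B4 = {0, 2, 3}  B5 = {0, 2, 5}
Tree: B1–B2, B2–B3, B2–B4, B4–B5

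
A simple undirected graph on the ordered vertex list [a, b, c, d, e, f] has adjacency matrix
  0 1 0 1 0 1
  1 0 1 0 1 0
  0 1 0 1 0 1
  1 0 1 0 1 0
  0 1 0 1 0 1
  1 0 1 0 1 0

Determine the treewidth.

3

A width-3 tree decomposition is:
Bags: B1 = {a, b, d, f}  B2 = {b, d, e, f}  B3 = {b, c, d, f}
Tree: B1–B2, B2–B3
Each bag holds 4 vertices, so the decomposition has width 3, which upper-bounds the treewidth. For the lower bound: the 4 vertex sets {a,f}, {b,e}, {d}, {c} are disjoint, each induces a connected subgraph, and every pair is joined by at least one edge of G. Contracting each set to a single vertex therefore yields K_{4} as a minor, and since treewidth is minor-monotone, tw(G) ≥ tw(K_{4}) = 3. Hence tw(G) = 3 exactly.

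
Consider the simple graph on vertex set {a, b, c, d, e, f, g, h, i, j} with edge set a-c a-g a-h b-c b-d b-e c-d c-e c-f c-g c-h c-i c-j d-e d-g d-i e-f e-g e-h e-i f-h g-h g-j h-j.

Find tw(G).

3

A width-3 tree decomposition is:
Bags: B1 = {c, e, g, h}  B2 = {c, d, e, g}  B3 = {b, c, d, e}  B4 = {c, g, h, j}  B5 = {c, d, e, i}  B6 = {a, c, g, h}  B7 = {c, e, f, h}
Tree: B1–B2, B2–B3, B1–B4, B3–B5, B4–B6, B1–B7
Each bag holds 4 vertices, so the decomposition has width 3, which upper-bounds the treewidth. For the lower bound, the 4 vertices {c, g, h, j} are pairwise adjacent, and any tree decomposition puts a clique entirely inside one bag — forcing width ≥ 3. Hence tw(G) = 3 exactly.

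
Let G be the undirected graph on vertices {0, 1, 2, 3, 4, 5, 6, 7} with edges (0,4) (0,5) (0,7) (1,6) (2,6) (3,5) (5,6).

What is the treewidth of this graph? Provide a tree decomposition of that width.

Treewidth 1.
Bags: B1 = {3, 5}  B2 = {0, 5}  B3 = {0, 4}  B4 = {5, 6}  B5 = {1, 6}  B6 = {2, 6}  B7 = {0, 7}
Tree: B1–B2, B2–B3, B1–B4, B4–B5, B5–B6, B2–B7

Every bag has size at most 2, so the width is 2 − 1 = 1 and tw(G) ≤ 1. G has an edge, so its treewidth is at least 1. The upper and lower bounds meet at 1, so that is the treewidth.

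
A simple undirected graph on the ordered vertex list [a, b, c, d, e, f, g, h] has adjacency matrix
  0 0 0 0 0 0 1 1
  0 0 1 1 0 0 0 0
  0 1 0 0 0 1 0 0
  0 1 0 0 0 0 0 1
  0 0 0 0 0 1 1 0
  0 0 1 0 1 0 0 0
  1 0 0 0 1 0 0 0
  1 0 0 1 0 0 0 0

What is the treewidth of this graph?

A width-2 tree decomposition is:
Bags: B1 = {c, e, f}  B2 = {c, e, g}  B3 = {a, c, g}  B4 = {a, c, h}  B5 = {c, d, h}  B6 = {b, c, d}
Tree: B1–B2, B2–B3, B3–B4, B4–B5, B5–B6
Every bag has size at most 3, so the width is 3 − 1 = 2 and tw(G) ≤ 2. The edges c–f–e–g–a–h–d–b–c form a cycle, so G is not a tree and its treewidth is at least 2. Combining the bounds, tw(G) = 2.

2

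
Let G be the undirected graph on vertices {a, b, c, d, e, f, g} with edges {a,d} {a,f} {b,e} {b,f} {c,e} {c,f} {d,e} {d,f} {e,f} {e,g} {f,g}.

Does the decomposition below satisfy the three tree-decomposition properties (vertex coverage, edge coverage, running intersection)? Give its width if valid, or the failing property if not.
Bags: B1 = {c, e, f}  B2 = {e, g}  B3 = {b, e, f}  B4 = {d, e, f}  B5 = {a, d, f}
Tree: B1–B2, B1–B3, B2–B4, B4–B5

A tree decomposition must satisfy three properties: every vertex lies in some bag; for every edge, both endpoints lie together in some bag; and for every vertex, the bags containing it form a connected subtree. Here edge (f,g) lies in no bag, so the decomposition is invalid.

No — edge (f,g) lies in no bag.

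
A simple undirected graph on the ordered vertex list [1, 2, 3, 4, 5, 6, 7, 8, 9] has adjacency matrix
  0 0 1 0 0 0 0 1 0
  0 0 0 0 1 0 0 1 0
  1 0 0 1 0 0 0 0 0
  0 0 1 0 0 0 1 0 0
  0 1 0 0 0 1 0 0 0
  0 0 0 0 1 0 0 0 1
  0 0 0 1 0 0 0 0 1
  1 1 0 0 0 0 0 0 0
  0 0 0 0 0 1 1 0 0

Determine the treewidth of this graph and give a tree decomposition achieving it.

Every bag has size at most 3, so the width is 3 − 1 = 2 and tw(G) ≤ 2. For the lower bound, G contains the cycle 7–9–6–5–2–8–1–3–4–7, so G is not a forest; only forests have treewidth ≤ 1, hence tw(G) ≥ 2. Hence tw(G) = 2 exactly.

Treewidth 2.
One optimal decomposition is:
Bags: B1 = {6, 7, 9}  B2 = {5, 6, 7}  B3 = {2, 5, 7}  B4 = {2, 7, 8}  B5 = {1, 7, 8}  B6 = {1, 3, 7}  B7 = {3, 4, 7}
Tree: B1–B2, B2–B3, B3–B4, B4–B5, B5–B6, B6–B7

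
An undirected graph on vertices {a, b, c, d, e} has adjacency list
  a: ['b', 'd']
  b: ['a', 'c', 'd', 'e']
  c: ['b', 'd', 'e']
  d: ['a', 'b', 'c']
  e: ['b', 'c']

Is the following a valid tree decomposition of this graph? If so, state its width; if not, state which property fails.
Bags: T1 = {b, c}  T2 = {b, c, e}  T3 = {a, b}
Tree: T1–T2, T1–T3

No — vertex d appears in no bag.

A tree decomposition must satisfy three properties: every vertex lies in some bag; for every edge, both endpoints lie together in some bag; and for every vertex, the bags containing it form a connected subtree. Here vertex d appears in no bag, so the decomposition is invalid.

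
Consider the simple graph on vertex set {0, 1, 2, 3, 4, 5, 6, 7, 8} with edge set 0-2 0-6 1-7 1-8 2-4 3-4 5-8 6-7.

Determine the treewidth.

1

A width-1 tree decomposition is:
Bags: B1 = {3, 4}  B2 = {2, 4}  B3 = {0, 2}  B4 = {0, 6}  B5 = {6, 7}  B6 = {1, 7}  B7 = {1, 8}  B8 = {5, 8}
Tree: B1–B2, B2–B3, B3–B4, B4–B5, B5–B6, B6–B7, B7–B8
Each bag holds 2 vertices, so the decomposition has width 1, which upper-bounds the treewidth. Since G has at least one edge (e.g. 3–4), it is not an edgeless graph, so tw(G) ≥ 1. Combining the bounds, tw(G) = 1.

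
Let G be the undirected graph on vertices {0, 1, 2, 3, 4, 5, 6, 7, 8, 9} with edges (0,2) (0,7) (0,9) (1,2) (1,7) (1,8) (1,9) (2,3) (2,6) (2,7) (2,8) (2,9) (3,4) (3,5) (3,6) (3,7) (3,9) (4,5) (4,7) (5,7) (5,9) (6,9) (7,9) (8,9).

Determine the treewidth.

3

A width-3 tree decomposition is:
Bags: B1 = {2, 3, 7, 9}  B2 = {3, 5, 7, 9}  B3 = {1, 2, 7, 9}  B4 = {1, 2, 8, 9}  B5 = {3, 4, 5, 7}  B6 = {2, 3, 6, 9}  B7 = {0, 2, 7, 9}
Tree: B1–B2, B1–B3, B3–B4, B2–B5, B1–B6, B3–B7
The largest bag has 4 vertices, giving width 3; this decomposition certifies tw(G) ≤ 3. Conversely, {1, 2, 8, 9} is a clique of size 4, and the vertices of any clique must share a bag in every tree decomposition; so some bag has ≥ 4 vertices and tw(G) ≥ 3. The upper and lower bounds meet at 3, so that is the treewidth.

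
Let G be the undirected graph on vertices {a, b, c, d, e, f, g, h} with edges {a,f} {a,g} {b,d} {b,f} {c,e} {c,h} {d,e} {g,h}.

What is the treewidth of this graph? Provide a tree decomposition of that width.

The largest bag has 3 vertices, giving width 2; this decomposition certifies tw(G) ≤ 2. The edges h–g–a–f–b–d–e–c–h form a cycle, so G is not a tree and its treewidth is at least 2. Hence tw(G) = 2 exactly.

Treewidth 2.
Bags: B1 = {a, g, h}  B2 = {a, f, h}  B3 = {b, f, h}  B4 = {b, d, h}  B5 = {d, e, h}  B6 = {c, e, h}
Tree: B1–B2, B2–B3, B3–B4, B4–B5, B5–B6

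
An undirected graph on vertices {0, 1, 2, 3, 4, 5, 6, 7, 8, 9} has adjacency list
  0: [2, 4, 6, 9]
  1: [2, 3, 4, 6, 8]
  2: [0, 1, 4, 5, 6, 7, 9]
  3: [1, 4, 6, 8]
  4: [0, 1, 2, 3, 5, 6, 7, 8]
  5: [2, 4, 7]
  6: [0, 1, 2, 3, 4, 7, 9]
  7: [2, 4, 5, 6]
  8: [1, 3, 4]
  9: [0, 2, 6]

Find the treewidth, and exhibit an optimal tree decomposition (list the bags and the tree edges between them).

The largest bag has 4 vertices, giving width 3; this decomposition certifies tw(G) ≤ 3. For the lower bound, the 4 vertices {0, 2, 6, 9} are pairwise adjacent, and any tree decomposition puts a clique entirely inside one bag — forcing width ≥ 3. The upper and lower bounds meet at 3, so that is the treewidth.

Treewidth 3.
Bags: B1 = {1, 3, 4, 6}  B2 = {1, 3, 4, 8}  B3 = {1, 2, 4, 6}  B4 = {0, 2, 4, 6}  B5 = {2, 4, 6, 7}  B6 = {2, 4, 5, 7}  B7 = {0, 2, 6, 9}
Tree: B1–B2, B1–B3, B3–B4, B4–B5, B5–B6, B4–B7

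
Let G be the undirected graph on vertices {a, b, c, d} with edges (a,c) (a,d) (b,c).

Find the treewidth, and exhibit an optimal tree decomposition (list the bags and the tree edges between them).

Every bag has size at most 2, so the width is 2 − 1 = 1 and tw(G) ≤ 1. Since G has at least one edge (e.g. a–c), it is not an edgeless graph, so tw(G) ≥ 1. Combining the bounds, tw(G) = 1.

Treewidth 1.
Bags: B1 = {a, c}  B2 = {a, d}  B3 = {b, c}
Tree: B1–B2, B1–B3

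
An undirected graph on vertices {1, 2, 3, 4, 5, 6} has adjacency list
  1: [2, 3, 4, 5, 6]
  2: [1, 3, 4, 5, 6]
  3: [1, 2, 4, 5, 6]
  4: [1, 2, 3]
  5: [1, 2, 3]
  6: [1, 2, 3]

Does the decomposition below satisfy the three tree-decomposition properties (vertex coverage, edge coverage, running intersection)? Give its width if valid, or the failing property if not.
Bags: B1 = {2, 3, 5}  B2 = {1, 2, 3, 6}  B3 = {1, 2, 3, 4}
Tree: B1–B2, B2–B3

A tree decomposition must satisfy three properties: every vertex lies in some bag; for every edge, both endpoints lie together in some bag; and for every vertex, the bags containing it form a connected subtree. Here edge (1,5) lies in no bag, so the decomposition is invalid.

No — edge (1,5) lies in no bag.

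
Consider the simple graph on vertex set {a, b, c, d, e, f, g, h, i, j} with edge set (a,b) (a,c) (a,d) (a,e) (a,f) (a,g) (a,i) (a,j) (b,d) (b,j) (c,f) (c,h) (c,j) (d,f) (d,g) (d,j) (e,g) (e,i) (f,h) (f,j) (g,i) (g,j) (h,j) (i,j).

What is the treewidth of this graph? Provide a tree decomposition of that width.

Treewidth 3.
One optimal decomposition is:
Bags: B1 = {a, c, f, j}  B2 = {a, d, f, j}  B3 = {a, d, g, j}  B4 = {a, g, i, j}  B5 = {a, e, g, i}  B6 = {a, b, d, j}  B7 = {c, f, h, j}
Tree: B1–B2, B2–B3, B3–B4, B4–B5, B3–B6, B1–B7

Each bag holds 4 vertices, so the decomposition has width 3, which upper-bounds the treewidth. Conversely, {c, f, h, j} is a clique of size 4, and the vertices of any clique must share a bag in every tree decomposition; so some bag has ≥ 4 vertices and tw(G) ≥ 3. Hence tw(G) = 3 exactly.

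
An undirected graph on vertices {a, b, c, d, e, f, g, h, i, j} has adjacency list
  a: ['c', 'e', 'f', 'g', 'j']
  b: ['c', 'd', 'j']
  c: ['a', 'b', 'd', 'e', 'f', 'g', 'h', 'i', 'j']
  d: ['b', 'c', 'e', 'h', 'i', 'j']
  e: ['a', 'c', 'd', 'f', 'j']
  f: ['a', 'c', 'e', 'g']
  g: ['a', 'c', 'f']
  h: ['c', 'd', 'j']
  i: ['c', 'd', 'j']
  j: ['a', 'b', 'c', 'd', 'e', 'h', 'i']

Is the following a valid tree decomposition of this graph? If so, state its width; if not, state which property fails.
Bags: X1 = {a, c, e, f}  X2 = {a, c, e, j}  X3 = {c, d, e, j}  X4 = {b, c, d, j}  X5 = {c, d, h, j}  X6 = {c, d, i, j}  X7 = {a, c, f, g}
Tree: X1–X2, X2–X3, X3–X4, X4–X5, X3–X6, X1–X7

Yes; width 3.

Checking the three conditions: (i) the bags cover all of {a, b, c, d, e, f, g, h, i, j}; (ii) for each edge, some bag contains both endpoints; (iii) the bags containing any fixed vertex form a subtree. All hold, so the decomposition is valid with width 4 − 1 = 3.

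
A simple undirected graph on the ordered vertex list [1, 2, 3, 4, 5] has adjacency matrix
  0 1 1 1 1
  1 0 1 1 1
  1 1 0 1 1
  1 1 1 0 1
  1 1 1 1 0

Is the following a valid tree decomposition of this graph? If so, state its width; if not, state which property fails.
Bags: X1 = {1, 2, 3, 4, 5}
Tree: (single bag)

Yes; width 4.

Vertex coverage: the bags together contain {1, 2, 3, 4, 5}, the full vertex set. Edge coverage: each edge of G has both endpoints in at least one bag. Running intersection: for every vertex, the bags containing it form a connected subtree. All three properties hold, so this is a valid tree decomposition of width max|bag| − 1 = 4, and hence tw(G) ≤ 4.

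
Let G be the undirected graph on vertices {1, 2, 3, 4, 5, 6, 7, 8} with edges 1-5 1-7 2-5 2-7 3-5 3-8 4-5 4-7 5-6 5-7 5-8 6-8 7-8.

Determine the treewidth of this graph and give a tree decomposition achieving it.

Each bag holds 3 vertices, so the decomposition has width 2, which upper-bounds the treewidth. On the other hand G contains the 3-clique {3, 5, 8}. A clique must lie in a single bag of any decomposition, so no decomposition can have width below 2. The upper and lower bounds meet at 2, so that is the treewidth.

Treewidth 2.
One optimal decomposition is:
Bags: B1 = {5, 7, 8}  B2 = {5, 6, 8}  B3 = {3, 5, 8}  B4 = {4, 5, 7}  B5 = {1, 5, 7}  B6 = {2, 5, 7}
Tree: B1–B2, B1–B3, B1–B4, B1–B5, B4–B6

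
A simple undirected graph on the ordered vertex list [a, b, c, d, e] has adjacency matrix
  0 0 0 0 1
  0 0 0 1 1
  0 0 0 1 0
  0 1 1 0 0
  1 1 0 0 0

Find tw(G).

A width-1 tree decomposition is:
Bags: B1 = {c, d}  B2 = {b, d}  B3 = {b, e}  B4 = {a, e}
Tree: B1–B2, B2–B3, B3–B4
Each bag holds 2 vertices, so the decomposition has width 1, which upper-bounds the treewidth. Any graph with an edge has treewidth ≥ 1, and G has the edge c–d. The upper and lower bounds meet at 1, so that is the treewidth.

1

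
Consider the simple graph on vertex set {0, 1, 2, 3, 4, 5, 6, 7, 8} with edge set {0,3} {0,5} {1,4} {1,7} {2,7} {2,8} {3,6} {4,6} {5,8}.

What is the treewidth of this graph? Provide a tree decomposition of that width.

Treewidth 2.
One such decomposition:
Bags: B1 = {2, 7, 8}  B2 = {5, 7, 8}  B3 = {0, 5, 7}  B4 = {0, 3, 7}  B5 = {3, 6, 7}  B6 = {4, 6, 7}  B7 = {1, 4, 7}
Tree: B1–B2, B2–B3, B3–B4, B4–B5, B5–B6, B6–B7

The largest bag has 3 vertices, giving width 2; this decomposition certifies tw(G) ≤ 2. For the lower bound, G contains the cycle 7–2–8–5–0–3–6–4–1–7, so G is not a forest; only forests have treewidth ≤ 1, hence tw(G) ≥ 2. Combining the bounds, tw(G) = 2.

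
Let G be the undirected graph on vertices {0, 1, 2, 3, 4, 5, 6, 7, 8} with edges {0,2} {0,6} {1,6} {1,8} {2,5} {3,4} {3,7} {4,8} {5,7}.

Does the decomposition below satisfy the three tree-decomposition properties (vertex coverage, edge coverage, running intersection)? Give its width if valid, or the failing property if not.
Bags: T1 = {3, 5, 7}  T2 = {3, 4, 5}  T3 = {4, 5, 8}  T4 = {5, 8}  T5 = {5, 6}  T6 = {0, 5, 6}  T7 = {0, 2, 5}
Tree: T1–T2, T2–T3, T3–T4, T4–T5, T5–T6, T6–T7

No — vertex 1 appears in no bag.

A tree decomposition must satisfy three properties: every vertex lies in some bag; for every edge, both endpoints lie together in some bag; and for every vertex, the bags containing it form a connected subtree. Here vertex 1 appears in no bag, so the decomposition is invalid.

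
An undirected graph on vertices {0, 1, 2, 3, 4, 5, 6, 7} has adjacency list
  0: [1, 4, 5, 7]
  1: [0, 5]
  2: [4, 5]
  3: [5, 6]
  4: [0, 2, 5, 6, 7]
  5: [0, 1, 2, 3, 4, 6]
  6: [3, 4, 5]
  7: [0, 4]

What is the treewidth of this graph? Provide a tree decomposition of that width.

Each bag holds 3 vertices, so the decomposition has width 2, which upper-bounds the treewidth. On the other hand G contains the 3-clique {0, 1, 5}. A clique must lie in a single bag of any decomposition, so no decomposition can have width below 2. Combining the bounds, tw(G) = 2.

Treewidth 2.
One such decomposition:
Bags: B1 = {4, 5, 6}  B2 = {0, 4, 5}  B3 = {3, 5, 6}  B4 = {2, 4, 5}  B5 = {0, 4, 7}  B6 = {0, 1, 5}
Tree: B1–B2, B1–B3, B2–B4, B2–B5, B2–B6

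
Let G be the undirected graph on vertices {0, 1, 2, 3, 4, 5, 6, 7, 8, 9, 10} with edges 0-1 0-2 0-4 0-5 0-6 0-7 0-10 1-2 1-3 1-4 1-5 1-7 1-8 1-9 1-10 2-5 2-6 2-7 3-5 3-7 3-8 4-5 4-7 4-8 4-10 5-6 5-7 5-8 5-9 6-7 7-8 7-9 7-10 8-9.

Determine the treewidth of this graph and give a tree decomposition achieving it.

Every bag has size at most 5, so the width is 5 − 1 = 4 and tw(G) ≤ 4. Conversely, {0, 1, 4, 7, 10} is a clique of size 5, and the vertices of any clique must share a bag in every tree decomposition; so some bag has ≥ 5 vertices and tw(G) ≥ 4. Therefore the treewidth is 4.

Treewidth 4.
One such decomposition:
Bags: B1 = {0, 1, 2, 5, 7}  B2 = {0, 1, 4, 5, 7}  B3 = {1, 4, 5, 7, 8}  B4 = {1, 3, 5, 7, 8}  B5 = {0, 1, 4, 7, 10}  B6 = {0, 2, 5, 6, 7}  B7 = {1, 5, 7, 8, 9}
Tree: B1–B2, B2–B3, B3–B4, B2–B5, B1–B6, B4–B7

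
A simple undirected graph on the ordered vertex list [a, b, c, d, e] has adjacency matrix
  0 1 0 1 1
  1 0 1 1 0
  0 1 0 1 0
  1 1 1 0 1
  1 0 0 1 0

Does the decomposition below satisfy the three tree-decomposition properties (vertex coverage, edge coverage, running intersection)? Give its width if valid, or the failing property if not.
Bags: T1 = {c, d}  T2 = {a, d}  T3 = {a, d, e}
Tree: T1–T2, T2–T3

A tree decomposition must satisfy three properties: every vertex lies in some bag; for every edge, both endpoints lie together in some bag; and for every vertex, the bags containing it form a connected subtree. Here vertex b appears in no bag, so the decomposition is invalid.

No — vertex b appears in no bag.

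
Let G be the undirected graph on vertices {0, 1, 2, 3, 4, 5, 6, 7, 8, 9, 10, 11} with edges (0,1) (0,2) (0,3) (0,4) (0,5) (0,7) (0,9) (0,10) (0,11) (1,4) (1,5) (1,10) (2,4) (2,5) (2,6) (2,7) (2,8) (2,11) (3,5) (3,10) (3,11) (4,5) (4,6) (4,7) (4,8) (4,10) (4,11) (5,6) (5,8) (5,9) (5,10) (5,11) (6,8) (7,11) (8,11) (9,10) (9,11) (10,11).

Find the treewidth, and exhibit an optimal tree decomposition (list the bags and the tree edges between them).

Treewidth 4.
Bags: B1 = {0, 1, 4, 5, 10}  B2 = {0, 4, 5, 10, 11}  B3 = {0, 2, 4, 5, 11}  B4 = {2, 4, 5, 8, 11}  B5 = {0, 5, 9, 10, 11}  B6 = {0, 2, 4, 7, 11}  B7 = {0, 3, 5, 10, 11}  B8 = {2, 4, 5, 6, 8}
Tree: B1–B2, B2–B3, B3–B4, B2–B5, B3–B6, B5–B7, B4–B8

Every bag has size at most 5, so the width is 5 − 1 = 4 and tw(G) ≤ 4. For the lower bound, the 5 vertices {0, 2, 4, 5, 11} are pairwise adjacent, and any tree decomposition puts a clique entirely inside one bag — forcing width ≥ 4. The upper and lower bounds meet at 4, so that is the treewidth.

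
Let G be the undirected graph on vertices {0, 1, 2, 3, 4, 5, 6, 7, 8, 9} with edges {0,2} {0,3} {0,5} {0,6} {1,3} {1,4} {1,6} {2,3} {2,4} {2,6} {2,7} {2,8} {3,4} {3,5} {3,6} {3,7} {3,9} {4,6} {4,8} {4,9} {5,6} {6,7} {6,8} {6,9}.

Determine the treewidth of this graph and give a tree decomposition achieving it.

Treewidth 3.
Bags: B1 = {0, 2, 3, 6}  B2 = {2, 3, 6, 7}  B3 = {2, 3, 4, 6}  B4 = {1, 3, 4, 6}  B5 = {3, 4, 6, 9}  B6 = {0, 3, 5, 6}  B7 = {2, 4, 6, 8}
Tree: B1–B2, B1–B3, B3–B4, B4–B5, B1–B6, B3–B7

Every bag has size at most 4, so the width is 4 − 1 = 3 and tw(G) ≤ 3. For the lower bound, the 4 vertices {2, 4, 6, 8} are pairwise adjacent, and any tree decomposition puts a clique entirely inside one bag — forcing width ≥ 3. Hence tw(G) = 3 exactly.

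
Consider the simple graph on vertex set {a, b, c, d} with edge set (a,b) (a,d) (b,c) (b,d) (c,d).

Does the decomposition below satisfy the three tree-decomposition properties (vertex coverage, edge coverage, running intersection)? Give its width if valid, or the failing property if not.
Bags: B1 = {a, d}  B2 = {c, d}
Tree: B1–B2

A tree decomposition must satisfy three properties: every vertex lies in some bag; for every edge, both endpoints lie together in some bag; and for every vertex, the bags containing it form a connected subtree. Here vertex b appears in no bag, so the decomposition is invalid.

No — vertex b appears in no bag.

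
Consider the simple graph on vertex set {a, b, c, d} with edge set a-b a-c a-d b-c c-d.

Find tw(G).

2

A width-2 tree decomposition is:
Bags: B1 = {a, b, c}  B2 = {a, c, d}
Tree: B1–B2
Each bag holds 3 vertices, so the decomposition has width 2, which upper-bounds the treewidth. Conversely, {a, c, d} is a clique of size 3, and the vertices of any clique must share a bag in every tree decomposition; so some bag has ≥ 3 vertices and tw(G) ≥ 2. Combining the bounds, tw(G) = 2.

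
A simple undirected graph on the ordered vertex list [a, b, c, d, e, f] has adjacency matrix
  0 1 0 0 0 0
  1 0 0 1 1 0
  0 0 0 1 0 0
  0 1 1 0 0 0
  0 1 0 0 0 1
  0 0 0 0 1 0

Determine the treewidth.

A width-1 tree decomposition is:
Bags: B1 = {b, e}  B2 = {b, d}  B3 = {a, b}  B4 = {c, d}  B5 = {e, f}
Tree: B1–B2, B1–B3, B2–B4, B1–B5
The largest bag has 2 vertices, giving width 1; this decomposition certifies tw(G) ≤ 1. G has an edge, so its treewidth is at least 1. The upper and lower bounds meet at 1, so that is the treewidth.

1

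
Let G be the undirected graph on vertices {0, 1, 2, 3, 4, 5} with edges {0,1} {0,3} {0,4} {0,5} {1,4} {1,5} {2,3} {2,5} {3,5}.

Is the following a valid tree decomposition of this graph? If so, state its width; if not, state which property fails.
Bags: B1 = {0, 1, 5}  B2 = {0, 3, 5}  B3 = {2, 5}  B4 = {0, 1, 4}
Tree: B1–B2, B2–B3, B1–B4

A tree decomposition must satisfy three properties: every vertex lies in some bag; for every edge, both endpoints lie together in some bag; and for every vertex, the bags containing it form a connected subtree. Here edge (3,2) lies in no bag, so the decomposition is invalid.

No — edge (3,2) lies in no bag.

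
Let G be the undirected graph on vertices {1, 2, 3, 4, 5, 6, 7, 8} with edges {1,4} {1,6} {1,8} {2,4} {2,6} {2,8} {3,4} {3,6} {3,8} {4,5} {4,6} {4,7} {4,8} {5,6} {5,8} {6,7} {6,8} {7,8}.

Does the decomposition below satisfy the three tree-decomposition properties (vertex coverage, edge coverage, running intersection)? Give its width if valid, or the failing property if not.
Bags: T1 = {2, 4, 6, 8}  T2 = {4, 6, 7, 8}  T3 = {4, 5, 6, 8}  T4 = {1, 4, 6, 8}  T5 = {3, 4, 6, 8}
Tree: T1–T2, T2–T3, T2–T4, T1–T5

Yes; width 3.

Vertex coverage: the bags together contain {1, 2, 3, 4, 5, 6, 7, 8}, the full vertex set. Edge coverage: each edge of G has both endpoints in at least one bag. Running intersection: for every vertex, the bags containing it form a connected subtree. All three properties hold, so this is a valid tree decomposition of width max|bag| − 1 = 3, and hence tw(G) ≤ 3.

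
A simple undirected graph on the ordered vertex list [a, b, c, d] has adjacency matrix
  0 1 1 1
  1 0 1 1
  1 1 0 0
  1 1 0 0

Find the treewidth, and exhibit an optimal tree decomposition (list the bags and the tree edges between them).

Treewidth 2.
One optimal decomposition is:
Bags: B1 = {a, b, c}  B2 = {a, b, d}
Tree: B1–B2

Every bag has size at most 3, so the width is 3 − 1 = 2 and tw(G) ≤ 2. For the lower bound, the 3 vertices {a, b, d} are pairwise adjacent, and any tree decomposition puts a clique entirely inside one bag — forcing width ≥ 2. Therefore the treewidth is 2.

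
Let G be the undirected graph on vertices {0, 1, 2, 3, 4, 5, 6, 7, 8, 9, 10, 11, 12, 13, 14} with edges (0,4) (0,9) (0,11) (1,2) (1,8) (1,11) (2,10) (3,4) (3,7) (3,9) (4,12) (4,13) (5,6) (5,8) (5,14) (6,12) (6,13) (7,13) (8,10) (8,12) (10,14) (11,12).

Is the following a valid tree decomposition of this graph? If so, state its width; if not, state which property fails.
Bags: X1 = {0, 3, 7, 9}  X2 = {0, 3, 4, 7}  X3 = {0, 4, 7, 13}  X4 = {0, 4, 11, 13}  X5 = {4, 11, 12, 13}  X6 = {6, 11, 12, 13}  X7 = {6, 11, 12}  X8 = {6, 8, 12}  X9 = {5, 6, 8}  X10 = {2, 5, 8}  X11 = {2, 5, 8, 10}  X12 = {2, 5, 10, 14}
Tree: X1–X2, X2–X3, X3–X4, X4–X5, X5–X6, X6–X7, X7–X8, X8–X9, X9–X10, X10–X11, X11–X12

No — vertex 1 appears in no bag.

A tree decomposition must satisfy three properties: every vertex lies in some bag; for every edge, both endpoints lie together in some bag; and for every vertex, the bags containing it form a connected subtree. Here vertex 1 appears in no bag, so the decomposition is invalid.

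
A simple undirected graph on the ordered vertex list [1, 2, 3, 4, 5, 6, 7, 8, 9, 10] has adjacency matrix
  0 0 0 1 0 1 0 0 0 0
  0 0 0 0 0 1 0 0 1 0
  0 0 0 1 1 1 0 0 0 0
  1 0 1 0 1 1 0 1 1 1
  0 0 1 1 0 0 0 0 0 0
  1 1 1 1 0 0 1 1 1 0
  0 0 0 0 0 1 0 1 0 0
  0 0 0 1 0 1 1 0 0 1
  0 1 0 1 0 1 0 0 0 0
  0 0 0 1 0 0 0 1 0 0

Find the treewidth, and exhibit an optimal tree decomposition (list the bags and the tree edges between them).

Every bag has size at most 3, so the width is 3 − 1 = 2 and tw(G) ≤ 2. For the lower bound, the 3 vertices {2, 6, 9} are pairwise adjacent, and any tree decomposition puts a clique entirely inside one bag — forcing width ≥ 2. Therefore the treewidth is 2.

Treewidth 2.
One optimal decomposition is:
Bags: B1 = {4, 6, 9}  B2 = {4, 6, 8}  B3 = {1, 4, 6}  B4 = {4, 8, 10}  B5 = {3, 4, 6}  B6 = {6, 7, 8}  B7 = {3, 4, 5}  B8 = {2, 6, 9}
Tree: B1–B2, B2–B3, B2–B4, B3–B5, B2–B6, B5–B7, B1–B8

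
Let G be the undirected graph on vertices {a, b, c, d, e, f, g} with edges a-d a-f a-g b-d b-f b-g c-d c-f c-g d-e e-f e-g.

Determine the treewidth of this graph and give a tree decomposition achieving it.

Each bag holds 4 vertices, so the decomposition has width 3, which upper-bounds the treewidth. For the lower bound: the 4 vertex sets {a,f}, {c,d}, {g}, {b} are disjoint, each induces a connected subgraph, and every pair is joined by at least one edge of G. Contracting each set to a single vertex therefore yields K_{4} as a minor, and since treewidth is minor-monotone, tw(G) ≥ tw(K_{4}) = 3. Hence tw(G) = 3 exactly.

Treewidth 3.
Bags: B1 = {a, d, f, g}  B2 = {c, d, f, g}  B3 = {b, d, f, g}  B4 = {d, e, f, g}
Tree: B1–B2, B2–B3, B3–B4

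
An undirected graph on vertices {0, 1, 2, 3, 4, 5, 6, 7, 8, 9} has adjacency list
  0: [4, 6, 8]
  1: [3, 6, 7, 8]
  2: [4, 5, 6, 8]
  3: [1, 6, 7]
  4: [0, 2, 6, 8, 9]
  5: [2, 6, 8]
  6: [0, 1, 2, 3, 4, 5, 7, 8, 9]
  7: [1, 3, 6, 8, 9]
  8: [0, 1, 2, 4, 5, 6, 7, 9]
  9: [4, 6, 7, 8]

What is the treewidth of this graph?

3

A width-3 tree decomposition is:
Bags: B1 = {0, 4, 6, 8}  B2 = {4, 6, 8, 9}  B3 = {2, 4, 6, 8}  B4 = {6, 7, 8, 9}  B5 = {1, 6, 7, 8}  B6 = {2, 5, 6, 8}  B7 = {1, 3, 6, 7}
Tree: B1–B2, B2–B3, B2–B4, B4–B5, B3–B6, B5–B7
Every bag has size at most 4, so the width is 4 − 1 = 3 and tw(G) ≤ 3. Conversely, {1, 6, 7, 8} is a clique of size 4, and the vertices of any clique must share a bag in every tree decomposition; so some bag has ≥ 4 vertices and tw(G) ≥ 3. Hence tw(G) = 3 exactly.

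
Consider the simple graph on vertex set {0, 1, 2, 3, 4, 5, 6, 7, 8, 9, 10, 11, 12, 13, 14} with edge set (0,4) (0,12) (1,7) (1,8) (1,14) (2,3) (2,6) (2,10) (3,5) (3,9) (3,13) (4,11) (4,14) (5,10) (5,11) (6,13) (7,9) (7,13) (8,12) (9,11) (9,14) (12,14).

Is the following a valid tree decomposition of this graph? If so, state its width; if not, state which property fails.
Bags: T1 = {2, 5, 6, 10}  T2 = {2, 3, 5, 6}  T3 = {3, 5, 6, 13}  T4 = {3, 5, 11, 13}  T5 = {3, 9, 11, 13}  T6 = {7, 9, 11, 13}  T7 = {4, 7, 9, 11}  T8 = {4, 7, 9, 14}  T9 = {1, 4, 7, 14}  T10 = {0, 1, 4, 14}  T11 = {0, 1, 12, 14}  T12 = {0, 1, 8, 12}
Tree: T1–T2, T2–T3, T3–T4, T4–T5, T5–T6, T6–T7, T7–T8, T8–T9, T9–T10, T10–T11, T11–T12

Yes; width 3.

Vertex coverage: the bags together contain {0, 1, 2, 3, 4, 5, 6, 7, 8, 9, 10, 11, 12, 13, 14}, the full vertex set. Edge coverage: each edge of G has both endpoints in at least one bag. Running intersection: for every vertex, the bags containing it form a connected subtree. All three properties hold, so this is a valid tree decomposition of width max|bag| − 1 = 3, and hence tw(G) ≤ 3.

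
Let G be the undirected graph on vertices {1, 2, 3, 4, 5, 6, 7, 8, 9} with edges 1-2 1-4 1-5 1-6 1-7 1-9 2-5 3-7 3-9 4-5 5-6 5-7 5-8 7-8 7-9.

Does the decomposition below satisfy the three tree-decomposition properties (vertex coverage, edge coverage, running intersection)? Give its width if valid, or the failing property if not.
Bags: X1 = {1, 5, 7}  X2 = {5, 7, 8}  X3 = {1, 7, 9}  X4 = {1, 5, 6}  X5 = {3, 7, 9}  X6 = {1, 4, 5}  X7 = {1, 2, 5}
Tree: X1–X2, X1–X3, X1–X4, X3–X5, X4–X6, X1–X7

Yes; width 2.

Every vertex of G appears in some bag (union = {1, 2, 3, 4, 5, 6, 7, 8, 9}); every edge is covered by a bag; and for each vertex v the set of bags containing v is connected in the bag tree. The decomposition is therefore valid. The largest bag has 3 vertices, so the width is 2.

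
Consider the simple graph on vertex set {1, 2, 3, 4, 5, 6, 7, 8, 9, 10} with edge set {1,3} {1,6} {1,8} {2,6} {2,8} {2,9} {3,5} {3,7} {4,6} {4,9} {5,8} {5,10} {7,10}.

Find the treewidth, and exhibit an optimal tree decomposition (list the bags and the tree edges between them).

Every bag has size at most 3, so the width is 3 − 1 = 2 and tw(G) ≤ 2. Since 4–9–2–6–4 is a cycle in G, G is not acyclic. Forests are exactly the graphs of treewidth ≤ 1, so tw(G) ≥ 2. Therefore the treewidth is 2.

Treewidth 2.
One such decomposition:
Bags: B1 = {4, 6, 9}  B2 = {2, 6, 9}  B3 = {1, 2, 6}  B4 = {1, 2, 8}  B5 = {1, 3, 8}  B6 = {3, 5, 8}  B7 = {3, 5, 7}  B8 = {5, 7, 10}
Tree: B1–B2, B2–B3, B3–B4, B4–B5, B5–B6, B6–B7, B7–B8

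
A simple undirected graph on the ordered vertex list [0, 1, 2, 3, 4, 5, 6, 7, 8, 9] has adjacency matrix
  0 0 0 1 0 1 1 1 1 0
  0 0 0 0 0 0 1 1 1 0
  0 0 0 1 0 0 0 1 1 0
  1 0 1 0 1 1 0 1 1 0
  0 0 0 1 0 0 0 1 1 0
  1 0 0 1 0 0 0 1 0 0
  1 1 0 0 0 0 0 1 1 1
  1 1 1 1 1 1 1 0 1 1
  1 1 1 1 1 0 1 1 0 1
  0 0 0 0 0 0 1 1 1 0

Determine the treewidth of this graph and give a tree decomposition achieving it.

Every bag has size at most 4, so the width is 4 − 1 = 3 and tw(G) ≤ 3. For the lower bound, the 4 vertices {1, 6, 7, 8} are pairwise adjacent, and any tree decomposition puts a clique entirely inside one bag — forcing width ≥ 3. Hence tw(G) = 3 exactly.

Treewidth 3.
One optimal decomposition is:
Bags: B1 = {0, 3, 7, 8}  B2 = {0, 6, 7, 8}  B3 = {3, 4, 7, 8}  B4 = {1, 6, 7, 8}  B5 = {6, 7, 8, 9}  B6 = {0, 3, 5, 7}  B7 = {2, 3, 7, 8}
Tree: B1–B2, B1–B3, B2–B4, B4–B5, B1–B6, B1–B7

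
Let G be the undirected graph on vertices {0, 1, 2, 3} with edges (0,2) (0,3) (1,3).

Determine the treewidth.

1

A width-1 tree decomposition is:
Bags: B1 = {0, 3}  B2 = {1, 3}  B3 = {0, 2}
Tree: B1–B2, B1–B3
Every bag has size at most 2, so the width is 2 − 1 = 1 and tw(G) ≤ 1. Since G has at least one edge (e.g. 3–0), it is not an edgeless graph, so tw(G) ≥ 1. Therefore the treewidth is 1.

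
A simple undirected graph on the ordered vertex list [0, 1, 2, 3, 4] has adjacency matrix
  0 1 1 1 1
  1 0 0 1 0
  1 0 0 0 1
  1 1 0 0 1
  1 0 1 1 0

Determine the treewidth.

2

A width-2 tree decomposition is:
Bags: B1 = {0, 1, 3}  B2 = {0, 3, 4}  B3 = {0, 2, 4}
Tree: B1–B2, B2–B3
Each bag holds 3 vertices, so the decomposition has width 2, which upper-bounds the treewidth. On the other hand G contains the 3-clique {0, 2, 4}. A clique must lie in a single bag of any decomposition, so no decomposition can have width below 2. Combining the bounds, tw(G) = 2.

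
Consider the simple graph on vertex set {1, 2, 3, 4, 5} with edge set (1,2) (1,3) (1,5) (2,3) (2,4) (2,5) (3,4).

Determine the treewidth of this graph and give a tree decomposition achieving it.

The largest bag has 3 vertices, giving width 2; this decomposition certifies tw(G) ≤ 2. For the lower bound, the 3 vertices {1, 2, 3} are pairwise adjacent, and any tree decomposition puts a clique entirely inside one bag — forcing width ≥ 2. Therefore the treewidth is 2.

Treewidth 2.
Bags: B1 = {1, 2, 5}  B2 = {1, 2, 3}  B3 = {2, 3, 4}
Tree: B1–B2, B2–B3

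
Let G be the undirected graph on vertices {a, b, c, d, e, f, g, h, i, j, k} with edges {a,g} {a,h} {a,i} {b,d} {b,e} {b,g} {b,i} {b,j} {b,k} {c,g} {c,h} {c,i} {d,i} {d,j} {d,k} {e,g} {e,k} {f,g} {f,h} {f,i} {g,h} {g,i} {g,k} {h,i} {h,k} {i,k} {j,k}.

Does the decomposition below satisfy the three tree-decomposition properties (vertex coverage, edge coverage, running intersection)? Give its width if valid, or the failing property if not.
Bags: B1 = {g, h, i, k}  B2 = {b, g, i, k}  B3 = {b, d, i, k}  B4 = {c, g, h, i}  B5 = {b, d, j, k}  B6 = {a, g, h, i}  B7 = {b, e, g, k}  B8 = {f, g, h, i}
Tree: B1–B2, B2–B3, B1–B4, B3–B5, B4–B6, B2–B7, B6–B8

Yes; width 3.

Vertex coverage: the bags together contain {a, b, c, d, e, f, g, h, i, j, k}, the full vertex set. Edge coverage: each edge of G has both endpoints in at least one bag. Running intersection: for every vertex, the bags containing it form a connected subtree. All three properties hold, so this is a valid tree decomposition of width max|bag| − 1 = 3, and hence tw(G) ≤ 3.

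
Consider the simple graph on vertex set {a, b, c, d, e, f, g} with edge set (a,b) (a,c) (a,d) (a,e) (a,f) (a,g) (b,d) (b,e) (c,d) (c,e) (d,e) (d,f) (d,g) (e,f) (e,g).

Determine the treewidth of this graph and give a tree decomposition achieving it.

The largest bag has 4 vertices, giving width 3; this decomposition certifies tw(G) ≤ 3. On the other hand G contains the 4-clique {a, d, e, g}. A clique must lie in a single bag of any decomposition, so no decomposition can have width below 3. The upper and lower bounds meet at 3, so that is the treewidth.

Treewidth 3.
Bags: B1 = {a, d, e, g}  B2 = {a, d, e, f}  B3 = {a, b, d, e}  B4 = {a, c, d, e}
Tree: B1–B2, B2–B3, B2–B4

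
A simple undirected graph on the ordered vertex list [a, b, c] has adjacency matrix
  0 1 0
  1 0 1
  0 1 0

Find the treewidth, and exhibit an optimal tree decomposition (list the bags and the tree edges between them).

Each bag holds 2 vertices, so the decomposition has width 1, which upper-bounds the treewidth. Since G has at least one edge (e.g. b–c), it is not an edgeless graph, so tw(G) ≥ 1. Combining the bounds, tw(G) = 1.

Treewidth 1.
Bags: B1 = {b, c}  B2 = {a, b}
Tree: B1–B2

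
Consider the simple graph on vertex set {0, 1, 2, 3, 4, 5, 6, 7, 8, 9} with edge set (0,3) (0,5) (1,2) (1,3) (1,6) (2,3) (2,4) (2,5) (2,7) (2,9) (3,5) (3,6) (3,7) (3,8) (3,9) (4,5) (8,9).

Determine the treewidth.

A width-2 tree decomposition is:
Bags: B1 = {2, 3, 5}  B2 = {1, 2, 3}  B3 = {2, 3, 7}  B4 = {0, 3, 5}  B5 = {1, 3, 6}  B6 = {2, 4, 5}  B7 = {2, 3, 9}  B8 = {3, 8, 9}
Tree: B1–B2, B1–B3, B1–B4, B2–B5, B1–B6, B2–B7, B7–B8
Every bag has size at most 3, so the width is 3 − 1 = 2 and tw(G) ≤ 2. On the other hand G contains the 3-clique {0, 3, 5}. A clique must lie in a single bag of any decomposition, so no decomposition can have width below 2. The upper and lower bounds meet at 2, so that is the treewidth.

2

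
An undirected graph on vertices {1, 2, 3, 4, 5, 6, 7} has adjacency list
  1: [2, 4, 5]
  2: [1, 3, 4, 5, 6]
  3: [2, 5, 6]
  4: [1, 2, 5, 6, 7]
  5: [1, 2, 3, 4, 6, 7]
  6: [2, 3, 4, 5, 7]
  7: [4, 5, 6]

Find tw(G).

A width-3 tree decomposition is:
Bags: B1 = {2, 3, 5, 6}  B2 = {2, 4, 5, 6}  B3 = {1, 2, 4, 5}  B4 = {4, 5, 6, 7}
Tree: B1–B2, B2–B3, B2–B4
Every bag has size at most 4, so the width is 4 − 1 = 3 and tw(G) ≤ 3. For the lower bound, the 4 vertices {2, 3, 5, 6} are pairwise adjacent, and any tree decomposition puts a clique entirely inside one bag — forcing width ≥ 3. Hence tw(G) = 3 exactly.

3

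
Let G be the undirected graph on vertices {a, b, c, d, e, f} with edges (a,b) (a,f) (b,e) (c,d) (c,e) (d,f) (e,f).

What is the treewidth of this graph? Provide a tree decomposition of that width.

Every bag has size at most 3, so the width is 3 − 1 = 2 and tw(G) ≤ 2. For the lower bound, G contains the cycle c–d–f–e–c, so G is not a forest; only forests have treewidth ≤ 1, hence tw(G) ≥ 2. The upper and lower bounds meet at 2, so that is the treewidth.

Treewidth 2.
One optimal decomposition is:
Bags: B1 = {c, d, e}  B2 = {d, e, f}  B3 = {b, e, f}  B4 = {a, b, f}
Tree: B1–B2, B2–B3, B3–B4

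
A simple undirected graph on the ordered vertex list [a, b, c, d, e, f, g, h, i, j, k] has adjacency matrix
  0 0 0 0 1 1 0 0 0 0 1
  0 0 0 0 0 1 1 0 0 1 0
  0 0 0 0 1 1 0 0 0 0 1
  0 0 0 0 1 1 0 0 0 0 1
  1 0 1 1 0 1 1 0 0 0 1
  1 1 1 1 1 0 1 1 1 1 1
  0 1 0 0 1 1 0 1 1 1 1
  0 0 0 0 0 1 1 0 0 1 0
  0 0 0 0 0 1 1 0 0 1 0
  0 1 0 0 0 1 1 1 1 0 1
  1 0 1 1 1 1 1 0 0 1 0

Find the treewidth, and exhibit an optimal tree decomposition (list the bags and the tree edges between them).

The largest bag has 4 vertices, giving width 3; this decomposition certifies tw(G) ≤ 3. For the lower bound, the 4 vertices {d, e, f, k} are pairwise adjacent, and any tree decomposition puts a clique entirely inside one bag — forcing width ≥ 3. Therefore the treewidth is 3.

Treewidth 3.
One such decomposition:
Bags: B1 = {d, e, f, k}  B2 = {e, f, g, k}  B3 = {f, g, j, k}  B4 = {f, g, h, j}  B5 = {b, f, g, j}  B6 = {c, e, f, k}  B7 = {f, g, i, j}  B8 = {a, e, f, k}
Tree: B1–B2, B2–B3, B3–B4, B4–B5, B1–B6, B4–B7, B2–B8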